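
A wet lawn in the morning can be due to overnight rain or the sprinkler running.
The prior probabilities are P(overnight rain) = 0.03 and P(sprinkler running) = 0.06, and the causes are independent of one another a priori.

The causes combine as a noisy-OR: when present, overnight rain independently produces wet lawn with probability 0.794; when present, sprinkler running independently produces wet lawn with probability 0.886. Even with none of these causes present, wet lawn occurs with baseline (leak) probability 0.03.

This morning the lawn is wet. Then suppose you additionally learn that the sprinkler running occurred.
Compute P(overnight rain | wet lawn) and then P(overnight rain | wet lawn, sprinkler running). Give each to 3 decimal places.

Under noisy-OR, P(wet lawn | causes) = 1 − (1−0.03)·∏(1−qᵢ) over the active causes.
Numerator (weight on configurations with overnight rain): 0.022565 + 0.001759 = 0.024324
The normalizing constant is 0.03×0.97×0.94 + 0.88942×0.97×0.06 + 0.80018×0.03×0.94 + 0.977221×0.03×0.06 = 0.103442
Posterior = 0.024324 / 0.103442 ≈ 0.235

Now also conditioning on sprinkler running=true:
P(wet lawn | sprinkler running) = 0.88942*0.97 + 0.977221*0.03 = 0.862737 + 0.029317 = 0.892054
The overnight rain-present share is 0.977221*0.03 = 0.029317.
So P(overnight rain | wet lawn, sprinkler running) = 0.029317/0.892054 ≈ 0.033.

P(overnight rain | wet lawn) ≈ 0.235; P(overnight rain | wet lawn, sprinkler running) ≈ 0.033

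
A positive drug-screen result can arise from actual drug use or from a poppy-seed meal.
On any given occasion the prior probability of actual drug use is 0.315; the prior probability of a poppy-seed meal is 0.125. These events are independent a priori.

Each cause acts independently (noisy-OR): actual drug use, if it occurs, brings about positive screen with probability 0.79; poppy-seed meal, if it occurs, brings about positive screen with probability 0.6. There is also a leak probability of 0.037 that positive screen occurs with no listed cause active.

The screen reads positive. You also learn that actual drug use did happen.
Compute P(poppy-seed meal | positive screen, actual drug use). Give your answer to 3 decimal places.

P(poppy-seed meal | positive screen, actual drug use) ≈ 0.141

Under noisy-OR, P(positive screen | causes) = 1 − (1−0.037)·∏(1−qᵢ) over the active causes.
For the numerator, keep only poppy-seed meal=true terms: 0.919108·0.125 = 0.114889
Denominator P(positive screen | actual drug use): 0.79777·0.875 + 0.919108·0.125 = 0.812938
P(poppy-seed meal | positive screen, actual drug use) = 0.114889/0.812938 ≈ 0.141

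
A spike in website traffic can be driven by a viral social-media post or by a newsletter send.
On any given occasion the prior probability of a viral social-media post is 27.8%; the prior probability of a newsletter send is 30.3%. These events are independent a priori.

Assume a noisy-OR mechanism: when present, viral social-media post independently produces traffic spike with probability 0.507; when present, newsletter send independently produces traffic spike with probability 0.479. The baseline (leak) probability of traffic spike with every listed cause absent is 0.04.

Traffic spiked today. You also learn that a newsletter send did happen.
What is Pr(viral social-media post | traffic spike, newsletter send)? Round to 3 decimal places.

Under noisy-OR, P(traffic spike | causes) = 1 − (1−0.04)·∏(1−qᵢ) over the active causes.
P(traffic spike | newsletter send) = 0.49984*0.722 + 0.753421*0.278 = 0.360884 + 0.209451 = 0.570335
Restricting to configurations with viral social-media post present: 0.753421*0.278 = 0.209451.
P(viral social-media post | traffic spike, newsletter send) = 0.209451 / 0.570335 ≈ 0.367

Pr(viral social-media post | traffic spike, newsletter send) ≈ 0.367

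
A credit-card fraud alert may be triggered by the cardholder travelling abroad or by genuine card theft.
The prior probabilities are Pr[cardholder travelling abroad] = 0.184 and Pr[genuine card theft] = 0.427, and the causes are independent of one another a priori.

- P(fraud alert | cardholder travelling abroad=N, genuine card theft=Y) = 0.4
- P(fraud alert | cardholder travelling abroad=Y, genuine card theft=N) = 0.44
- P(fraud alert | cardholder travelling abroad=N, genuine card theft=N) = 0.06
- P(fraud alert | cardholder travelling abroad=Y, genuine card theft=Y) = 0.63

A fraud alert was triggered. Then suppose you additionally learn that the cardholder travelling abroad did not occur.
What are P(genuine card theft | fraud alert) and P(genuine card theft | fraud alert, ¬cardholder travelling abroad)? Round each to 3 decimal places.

Weight on genuine card theft=true, given the evidence: 0.139373 + 0.049498 = 0.188871
Denominator P(fraud alert): 0.06×0.816×0.573 + 0.4×0.816×0.427 + 0.44×0.184×0.573 + 0.63×0.184×0.427 = 0.263315
Posterior = 0.188871 / 0.263315 ≈ 0.717

Now also conditioning on cardholder travelling abroad≠true:
Enumerate both values of genuine card theft and weight by the priors:
  P(fraud alert | ¬cardholder travelling abroad) = 0.06×0.573 + 0.4×0.427
        = 0.034380 + 0.170800 = 0.205180
The terms with genuine card theft present sum to 0.170800, so
  P(genuine card theft | fraud alert, ¬cardholder travelling abroad) = 0.170800 / 0.205180 ≈ 0.832

P(genuine card theft | fraud alert) ≈ 0.717; P(genuine card theft | fraud alert, ¬cardholder travelling abroad) ≈ 0.832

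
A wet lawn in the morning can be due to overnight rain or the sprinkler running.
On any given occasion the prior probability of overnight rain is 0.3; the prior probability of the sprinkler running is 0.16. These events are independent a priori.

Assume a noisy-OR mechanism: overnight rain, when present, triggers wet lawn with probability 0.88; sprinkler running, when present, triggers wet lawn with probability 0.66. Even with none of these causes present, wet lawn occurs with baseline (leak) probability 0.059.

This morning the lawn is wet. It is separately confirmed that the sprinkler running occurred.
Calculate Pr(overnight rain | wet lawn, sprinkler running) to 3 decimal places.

Under noisy-OR, P(wet lawn | causes) = 1 − (1−0.059)·∏(1−qᵢ) over the active causes.
For the numerator, keep only overnight rain=true terms: 0.961607×0.3 = 0.288482
Normalizer over all consistent configurations: 0.68006×0.7 + 0.961607×0.3 = 0.764524
Posterior = 0.288482 / 0.764524 ≈ 0.377

Pr(overnight rain | wet lawn, sprinkler running) ≈ 0.377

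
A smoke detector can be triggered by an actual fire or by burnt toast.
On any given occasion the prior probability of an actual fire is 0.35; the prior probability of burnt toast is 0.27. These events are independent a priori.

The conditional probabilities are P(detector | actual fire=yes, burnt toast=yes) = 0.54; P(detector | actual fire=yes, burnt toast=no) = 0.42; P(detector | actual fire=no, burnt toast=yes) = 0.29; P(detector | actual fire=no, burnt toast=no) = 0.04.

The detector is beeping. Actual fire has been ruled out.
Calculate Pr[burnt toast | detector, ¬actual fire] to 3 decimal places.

P(detector | ¬actual fire) = 0.04×0.73 + 0.29×0.27 = 0.029200 + 0.078300 = 0.107500
The burnt toast-present share is 0.29×0.27 = 0.078300.
So P(burnt toast | detector, ¬actual fire) = 0.078300/0.107500 ≈ 0.728.

Pr[burnt toast | detector, ¬actual fire] ≈ 0.728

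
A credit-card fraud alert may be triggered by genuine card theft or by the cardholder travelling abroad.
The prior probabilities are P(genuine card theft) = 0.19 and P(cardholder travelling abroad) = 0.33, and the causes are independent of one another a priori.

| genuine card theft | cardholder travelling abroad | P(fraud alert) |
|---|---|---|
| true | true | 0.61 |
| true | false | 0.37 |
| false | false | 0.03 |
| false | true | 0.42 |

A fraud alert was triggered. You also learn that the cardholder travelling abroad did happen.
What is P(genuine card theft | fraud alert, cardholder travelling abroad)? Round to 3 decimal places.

Weight on genuine card theft=true, given the evidence: 0.61×0.19 = 0.115900
Normalizer over all consistent configurations: 0.42×0.81 + 0.61×0.19 = 0.456100
P(genuine card theft | fraud alert, cardholder travelling abroad) = 0.115900/0.456100 ≈ 0.254

P(genuine card theft | fraud alert, cardholder travelling abroad) ≈ 0.254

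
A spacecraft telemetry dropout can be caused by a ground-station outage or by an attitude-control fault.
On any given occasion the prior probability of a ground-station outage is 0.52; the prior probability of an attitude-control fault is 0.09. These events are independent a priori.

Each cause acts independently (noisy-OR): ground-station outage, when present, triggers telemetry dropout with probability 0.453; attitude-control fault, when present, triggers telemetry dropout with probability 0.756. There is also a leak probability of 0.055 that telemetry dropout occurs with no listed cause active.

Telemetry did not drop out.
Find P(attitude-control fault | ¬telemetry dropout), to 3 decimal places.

Under noisy-OR, P(telemetry dropout | causes) = 1 − (1−0.055)·∏(1−qᵢ) over the active causes.
For the numerator, keep only attitude-control fault=true terms: 0.009961 + 0.005903 = 0.015864
The normalizing constant is 0.945·0.48·0.91 + 0.23058·0.48·0.09 + 0.516915·0.52·0.91 + 0.126127·0.52·0.09 = 0.673244
Posterior = 0.015864 / 0.673244 ≈ 0.024

P(attitude-control fault | ¬telemetry dropout) ≈ 0.024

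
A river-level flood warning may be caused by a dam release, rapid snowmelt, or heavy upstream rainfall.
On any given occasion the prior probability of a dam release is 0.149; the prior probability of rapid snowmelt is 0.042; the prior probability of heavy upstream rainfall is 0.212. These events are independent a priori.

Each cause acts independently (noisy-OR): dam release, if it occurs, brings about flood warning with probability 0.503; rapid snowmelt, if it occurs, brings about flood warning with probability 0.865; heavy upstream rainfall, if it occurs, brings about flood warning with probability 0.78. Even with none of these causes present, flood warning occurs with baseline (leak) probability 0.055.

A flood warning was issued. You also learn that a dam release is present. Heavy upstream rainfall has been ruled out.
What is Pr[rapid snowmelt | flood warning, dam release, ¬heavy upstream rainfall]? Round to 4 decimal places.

Under noisy-OR, P(flood warning | causes) = 1 − (1−0.055)·∏(1−qᵢ) over the active causes.
P(flood warning | dam release, ¬heavy upstream rainfall) = 0.530335×0.958 + 0.936595×0.042 = 0.508061 + 0.039337 = 0.547398
Of this, 0.039337 comes from 0.936595×0.042 (the rapid snowmelt=true cases).
So P(rapid snowmelt | flood warning, dam release, ¬heavy upstream rainfall) = 0.039337/0.547398 ≈ 0.0719.

Pr[rapid snowmelt | flood warning, dam release, ¬heavy upstream rainfall] ≈ 0.0719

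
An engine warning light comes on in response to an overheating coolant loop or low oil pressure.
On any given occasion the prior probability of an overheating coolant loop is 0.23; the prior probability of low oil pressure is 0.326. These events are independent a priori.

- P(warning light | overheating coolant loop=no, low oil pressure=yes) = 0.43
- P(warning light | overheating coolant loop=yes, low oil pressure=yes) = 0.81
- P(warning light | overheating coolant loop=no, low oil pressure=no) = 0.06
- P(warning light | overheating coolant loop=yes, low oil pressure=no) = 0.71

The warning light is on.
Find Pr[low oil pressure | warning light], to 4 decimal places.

Pr[low oil pressure | warning light] ≈ 0.5443

Enumerate the 4 (overheating coolant loop, low oil pressure) configurations and weight by the priors:
  P(warning light) = 0.06·0.77·0.674 + 0.43·0.77·0.326 + 0.71·0.23·0.674 + 0.81·0.23·0.326
        = 0.031139 + 0.107939 + 0.110064 + 0.060734 = 0.309876
The terms with low oil pressure present sum to 0.168673, so
  P(low oil pressure | warning light) = 0.168673 / 0.309876 ≈ 0.5443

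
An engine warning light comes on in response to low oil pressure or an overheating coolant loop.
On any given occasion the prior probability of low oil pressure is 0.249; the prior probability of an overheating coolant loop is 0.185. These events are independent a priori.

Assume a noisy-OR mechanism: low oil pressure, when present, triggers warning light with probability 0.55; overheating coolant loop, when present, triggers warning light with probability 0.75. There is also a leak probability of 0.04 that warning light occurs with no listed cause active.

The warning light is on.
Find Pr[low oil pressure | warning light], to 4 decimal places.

Under noisy-OR, P(warning light | causes) = 1 − (1−0.04)·∏(1−qᵢ) over the active causes.
For the numerator, keep only low oil pressure=true terms: 0.115267 + 0.041090 = 0.156357
The normalizing constant is 0.04*0.751*0.815 + 0.76*0.751*0.185 + 0.568*0.249*0.815 + 0.892*0.249*0.185 = 0.286431
P(low oil pressure | warning light) = 0.156357/0.286431 ≈ 0.5459

Pr[low oil pressure | warning light] ≈ 0.5459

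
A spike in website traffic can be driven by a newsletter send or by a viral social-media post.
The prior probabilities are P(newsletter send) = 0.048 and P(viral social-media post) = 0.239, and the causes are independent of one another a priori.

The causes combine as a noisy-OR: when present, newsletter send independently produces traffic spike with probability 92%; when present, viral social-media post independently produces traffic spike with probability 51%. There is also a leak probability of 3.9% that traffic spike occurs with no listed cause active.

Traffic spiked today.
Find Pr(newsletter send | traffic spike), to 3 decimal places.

Under noisy-OR, P(traffic spike | causes) = 1 − (1−0.039)·∏(1−qᵢ) over the active causes.
Weight on newsletter send=true, given the evidence: 0.033720 + 0.011040 = 0.044760
Normalizer over all consistent configurations: 0.039·0.952·0.761 + 0.52911·0.952·0.239 + 0.92312·0.048·0.761 + 0.962329·0.048·0.239 = 0.193401
Posterior = 0.044760 / 0.193401 ≈ 0.231

Pr(newsletter send | traffic spike) ≈ 0.231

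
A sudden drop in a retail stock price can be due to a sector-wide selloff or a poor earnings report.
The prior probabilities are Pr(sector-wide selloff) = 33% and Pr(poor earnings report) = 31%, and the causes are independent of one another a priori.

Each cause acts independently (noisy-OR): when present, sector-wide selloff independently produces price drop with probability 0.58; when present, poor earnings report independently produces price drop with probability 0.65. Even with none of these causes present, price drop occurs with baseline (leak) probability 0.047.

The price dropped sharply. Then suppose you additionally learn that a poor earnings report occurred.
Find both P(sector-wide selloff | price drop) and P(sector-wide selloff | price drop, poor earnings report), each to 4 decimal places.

P(sector-wide selloff | price drop) ≈ 0.5837; P(sector-wide selloff | price drop, poor earnings report) ≈ 0.3886

Under noisy-OR, P(price drop | causes) = 1 − (1−0.047)·∏(1−qᵢ) over the active causes.
By total probability over the 4 (sector-wide selloff, poor earnings report) configurations:
  P(price drop) = 0.047×0.67×0.69 + 0.66645×0.67×0.31 + 0.59974×0.33×0.69 + 0.859909×0.33×0.31
        = 0.021728 + 0.138422 + 0.136561 + 0.087969 = 0.384680
Configurations with sector-wide selloff contribute 0.224530, so
  P(sector-wide selloff | price drop) = 0.224530 / 0.384680 ≈ 0.5837

Now also conditioning on poor earnings report=true:
Enumerate both values of sector-wide selloff and weight by the priors:
  P(price drop | poor earnings report) = 0.66645·0.67 + 0.859909·0.33
        = 0.446522 + 0.283770 = 0.730292
Configurations with sector-wide selloff contribute 0.283770, so
  P(sector-wide selloff | price drop, poor earnings report) = 0.283770 / 0.730292 ≈ 0.3886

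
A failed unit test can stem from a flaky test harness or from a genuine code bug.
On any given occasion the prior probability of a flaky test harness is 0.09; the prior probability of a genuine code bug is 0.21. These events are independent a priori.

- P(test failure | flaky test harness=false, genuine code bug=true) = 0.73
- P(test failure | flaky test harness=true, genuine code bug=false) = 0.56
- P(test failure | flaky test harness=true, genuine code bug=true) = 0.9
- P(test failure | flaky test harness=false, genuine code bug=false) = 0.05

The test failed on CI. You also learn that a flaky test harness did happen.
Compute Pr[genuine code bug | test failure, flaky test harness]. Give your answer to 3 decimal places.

Enumerate both values of genuine code bug and weight by the priors:
  P(test failure | flaky test harness) = 0.56×0.79 + 0.9×0.21
        = 0.442400 + 0.189000 = 0.631400
Configurations with genuine code bug contribute 0.189000, so
  P(genuine code bug | test failure, flaky test harness) = 0.189000 / 0.631400 ≈ 0.299

Pr[genuine code bug | test failure, flaky test harness] ≈ 0.299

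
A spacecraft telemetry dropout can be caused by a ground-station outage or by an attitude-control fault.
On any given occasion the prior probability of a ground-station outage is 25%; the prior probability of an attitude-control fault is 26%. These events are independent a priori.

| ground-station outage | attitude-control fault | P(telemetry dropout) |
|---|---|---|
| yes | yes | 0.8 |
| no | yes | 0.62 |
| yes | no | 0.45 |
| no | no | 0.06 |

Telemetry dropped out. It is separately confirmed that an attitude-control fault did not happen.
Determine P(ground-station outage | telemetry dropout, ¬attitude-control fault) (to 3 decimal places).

P(ground-station outage | telemetry dropout, ¬attitude-control fault) ≈ 0.714

Sum P(telemetry dropout|·) weighted by the priors over both values of ground-station outage:
  P(telemetry dropout | ¬attitude-control fault) = 0.06×0.75 + 0.45×0.25
        = 0.045000 + 0.112500 = 0.157500
Configurations with ground-station outage contribute 0.112500, so
  P(ground-station outage | telemetry dropout, ¬attitude-control fault) = 0.112500 / 0.157500 ≈ 0.714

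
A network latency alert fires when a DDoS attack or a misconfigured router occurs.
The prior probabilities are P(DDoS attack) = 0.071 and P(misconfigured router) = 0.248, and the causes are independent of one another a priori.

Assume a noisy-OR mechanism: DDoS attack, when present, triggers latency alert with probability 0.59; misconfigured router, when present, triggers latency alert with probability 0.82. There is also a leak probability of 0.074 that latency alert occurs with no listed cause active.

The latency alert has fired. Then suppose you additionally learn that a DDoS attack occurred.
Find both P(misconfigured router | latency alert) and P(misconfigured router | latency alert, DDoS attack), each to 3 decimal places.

P(misconfigured router | latency alert) ≈ 0.711; P(misconfigured router | latency alert, DDoS attack) ≈ 0.331

Under noisy-OR, P(latency alert | causes) = 1 − (1−0.074)·∏(1−qᵢ) over the active causes.
Sum P(latency alert|·) weighted by the priors over the 4 (DDoS attack, misconfigured router) configurations:
  P(latency alert) = 0.074·0.929·0.752 + 0.83332·0.929·0.248 + 0.62034·0.071·0.752 + 0.931661·0.071·0.248
        = 0.051697 + 0.191990 + 0.033121 + 0.016405 = 0.293213
The terms with misconfigured router present sum to 0.208395, so
  P(misconfigured router | latency alert) = 0.208395 / 0.293213 ≈ 0.711

With the extra evidence:
By total probability over both values of misconfigured router:
  P(latency alert | DDoS attack) = 0.62034·0.752 + 0.931661·0.248
        = 0.466496 + 0.231052 = 0.697548
The terms with misconfigured router present sum to 0.231052, so
  P(misconfigured router | latency alert, DDoS attack) = 0.231052 / 0.697548 ≈ 0.331
This is intercausal reasoning (explaining away): once DDoS attack accounts for the latency alert, misconfigured router becomes less likely.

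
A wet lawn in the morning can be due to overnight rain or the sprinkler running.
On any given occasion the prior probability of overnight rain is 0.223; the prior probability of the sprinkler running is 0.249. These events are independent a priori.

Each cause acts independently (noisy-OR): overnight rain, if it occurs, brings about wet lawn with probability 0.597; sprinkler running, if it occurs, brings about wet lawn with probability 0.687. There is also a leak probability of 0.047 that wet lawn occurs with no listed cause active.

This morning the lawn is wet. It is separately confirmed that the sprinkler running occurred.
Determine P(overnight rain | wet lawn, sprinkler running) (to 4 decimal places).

Under noisy-OR, P(wet lawn | causes) = 1 − (1−0.047)·∏(1−qᵢ) over the active causes.
Sum P(wet lawn|·) weighted by the priors over both values of overnight rain:
  P(wet lawn | sprinkler running) = 0.701711*0.777 + 0.87979*0.223
        = 0.545229 + 0.196193 = 0.741422
The terms with overnight rain present sum to 0.196193, so
  P(overnight rain | wet lawn, sprinkler running) = 0.196193 / 0.741422 ≈ 0.2646

P(overnight rain | wet lawn, sprinkler running) ≈ 0.2646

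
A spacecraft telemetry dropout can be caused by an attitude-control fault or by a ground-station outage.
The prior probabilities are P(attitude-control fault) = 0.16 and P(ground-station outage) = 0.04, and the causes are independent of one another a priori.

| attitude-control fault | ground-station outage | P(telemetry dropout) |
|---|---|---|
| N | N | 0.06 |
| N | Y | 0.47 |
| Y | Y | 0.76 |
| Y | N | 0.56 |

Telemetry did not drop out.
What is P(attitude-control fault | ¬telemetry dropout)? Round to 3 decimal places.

By total probability over the 4 (attitude-control fault, ground-station outage) configurations:
  P(¬telemetry dropout) = 0.94*0.84*0.96 + 0.53*0.84*0.04 + 0.44*0.16*0.96 + 0.24*0.16*0.04
        = 0.758016 + 0.017808 + 0.067584 + 0.001536 = 0.844944
Configurations with attitude-control fault contribute 0.069120, so
  P(attitude-control fault | ¬telemetry dropout) = 0.069120 / 0.844944 ≈ 0.082

P(attitude-control fault | ¬telemetry dropout) ≈ 0.082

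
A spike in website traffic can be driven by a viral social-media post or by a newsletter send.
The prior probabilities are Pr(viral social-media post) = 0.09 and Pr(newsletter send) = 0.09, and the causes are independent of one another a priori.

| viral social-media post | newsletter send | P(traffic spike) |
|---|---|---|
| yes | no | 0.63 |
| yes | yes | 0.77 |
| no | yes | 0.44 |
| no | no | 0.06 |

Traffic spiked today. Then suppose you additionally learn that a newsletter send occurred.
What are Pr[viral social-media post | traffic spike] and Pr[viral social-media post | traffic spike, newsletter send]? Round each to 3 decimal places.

Pr[viral social-media post | traffic spike] ≈ 0.403; Pr[viral social-media post | traffic spike, newsletter send] ≈ 0.148

P(traffic spike) = 0.06*0.91*0.91 + 0.44*0.91*0.09 + 0.63*0.09*0.91 + 0.77*0.09*0.09 = 0.049686 + 0.036036 + 0.051597 + 0.006237 = 0.143556
Restricting to configurations with viral social-media post present: 0.051597 + 0.006237 = 0.057834.
Hence the posterior is 0.057834/0.143556 ≈ 0.403.

Now condition on the additional information:
Enumerate both values of viral social-media post and weight by the priors:
  P(traffic spike | newsletter send) = 0.44×0.91 + 0.77×0.09
        = 0.400400 + 0.069300 = 0.469700
The terms with viral social-media post present sum to 0.069300, so
  P(viral social-media post | traffic spike, newsletter send) = 0.069300 / 0.469700 ≈ 0.148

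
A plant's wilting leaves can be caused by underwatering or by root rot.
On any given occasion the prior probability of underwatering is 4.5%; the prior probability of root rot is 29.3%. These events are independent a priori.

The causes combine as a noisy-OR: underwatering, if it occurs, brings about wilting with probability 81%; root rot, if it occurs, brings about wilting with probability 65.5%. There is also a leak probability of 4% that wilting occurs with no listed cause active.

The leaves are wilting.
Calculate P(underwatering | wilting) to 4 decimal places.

Under noisy-OR, P(wilting | causes) = 1 − (1−0.04)·∏(1−qᵢ) over the active causes.
Weight on underwatering=true, given the evidence: 0.026012 + 0.012355 = 0.038367
The normalizing constant is 0.04×0.955×0.707 + 0.6688×0.955×0.293 + 0.8176×0.045×0.707 + 0.937072×0.045×0.293 = 0.252514
P(underwatering | wilting) = 0.038367/0.252514 ≈ 0.1519

P(underwatering | wilting) ≈ 0.1519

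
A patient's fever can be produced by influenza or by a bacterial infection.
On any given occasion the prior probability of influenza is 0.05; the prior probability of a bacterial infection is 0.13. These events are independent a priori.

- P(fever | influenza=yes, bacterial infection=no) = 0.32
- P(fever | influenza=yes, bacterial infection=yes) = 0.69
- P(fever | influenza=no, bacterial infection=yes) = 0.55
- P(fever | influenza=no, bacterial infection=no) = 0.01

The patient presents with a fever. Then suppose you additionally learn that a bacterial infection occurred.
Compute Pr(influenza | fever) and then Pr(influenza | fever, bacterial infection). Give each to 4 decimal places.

Sum P(fever|·) weighted by the priors over the 4 (influenza, bacterial infection) configurations:
  P(fever) = 0.01×0.95×0.87 + 0.55×0.95×0.13 + 0.32×0.05×0.87 + 0.69×0.05×0.13
        = 0.008265 + 0.067925 + 0.013920 + 0.004485 = 0.094595
Configurations with influenza contribute 0.018405, so
  P(influenza | fever) = 0.018405 / 0.094595 ≈ 0.1946

With the extra evidence:
Enumerate both values of influenza and weight by the priors:
  P(fever | bacterial infection) = 0.55×0.95 + 0.69×0.05
        = 0.522500 + 0.034500 = 0.557000
The terms with influenza present sum to 0.034500, so
  P(influenza | fever, bacterial infection) = 0.034500 / 0.557000 ≈ 0.0619
This is intercausal reasoning (explaining away): once bacterial infection accounts for the fever, influenza becomes less likely.

Pr(influenza | fever) ≈ 0.1946; Pr(influenza | fever, bacterial infection) ≈ 0.0619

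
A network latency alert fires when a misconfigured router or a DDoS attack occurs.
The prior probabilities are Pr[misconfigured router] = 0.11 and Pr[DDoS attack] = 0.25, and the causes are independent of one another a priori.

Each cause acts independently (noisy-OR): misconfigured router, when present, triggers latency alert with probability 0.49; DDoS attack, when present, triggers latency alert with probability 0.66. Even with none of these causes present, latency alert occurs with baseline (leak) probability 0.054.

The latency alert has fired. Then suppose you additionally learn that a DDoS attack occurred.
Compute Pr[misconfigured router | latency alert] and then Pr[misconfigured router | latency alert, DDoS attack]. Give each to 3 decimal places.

Under noisy-OR, P(latency alert | causes) = 1 − (1−0.054)·∏(1−qᵢ) over the active causes.
Weight on misconfigured router=true, given the evidence: 0.042697 + 0.022989 = 0.065686
The normalizing constant is 0.054*0.89*0.75 + 0.67836*0.89*0.25 + 0.51754*0.11*0.75 + 0.835964*0.11*0.25 = 0.252666
P(misconfigured router | latency alert) = 0.065686/0.252666 ≈ 0.260

With the extra evidence:
Numerator (weight on configurations with misconfigured router): 0.835964·0.11 = 0.091956
The normalizing constant is 0.67836·0.89 + 0.835964·0.11 = 0.695696
P(misconfigured router | latency alert, DDoS attack) = 0.091956/0.695696 ≈ 0.132

Pr[misconfigured router | latency alert] ≈ 0.260; Pr[misconfigured router | latency alert, DDoS attack] ≈ 0.132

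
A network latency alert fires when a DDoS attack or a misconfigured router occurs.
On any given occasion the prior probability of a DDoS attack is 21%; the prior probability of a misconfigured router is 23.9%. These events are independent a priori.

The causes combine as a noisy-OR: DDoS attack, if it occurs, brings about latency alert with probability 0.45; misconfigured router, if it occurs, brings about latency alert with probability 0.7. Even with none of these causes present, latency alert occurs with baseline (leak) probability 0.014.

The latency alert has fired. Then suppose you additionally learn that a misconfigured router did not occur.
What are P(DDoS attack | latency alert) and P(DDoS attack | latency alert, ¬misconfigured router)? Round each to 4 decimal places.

P(DDoS attack | latency alert) ≈ 0.4489; P(DDoS attack | latency alert, ¬misconfigured router) ≈ 0.8968

Under noisy-OR, P(latency alert | causes) = 1 − (1−0.014)·∏(1−qᵢ) over the active causes.
For the numerator, keep only DDoS attack=true terms: 0.073145 + 0.042025 = 0.115170
Normalizer over all consistent configurations: 0.014*0.79*0.761 + 0.7042*0.79*0.239 + 0.4577*0.21*0.761 + 0.83731*0.21*0.239 = 0.256547
P(DDoS attack | latency alert) = 0.115170/0.256547 ≈ 0.4489

With the extra evidence:
Enumerate both values of DDoS attack and weight by the priors:
  P(latency alert | ¬misconfigured router) = 0.014×0.79 + 0.4577×0.21
        = 0.011060 + 0.096117 = 0.107177
The terms with DDoS attack present sum to 0.096117, so
  P(DDoS attack | latency alert, ¬misconfigured router) = 0.096117 / 0.107177 ≈ 0.8968
With misconfigured router excluded, DDoS attack must carry more of the explanatory weight for the latency alert.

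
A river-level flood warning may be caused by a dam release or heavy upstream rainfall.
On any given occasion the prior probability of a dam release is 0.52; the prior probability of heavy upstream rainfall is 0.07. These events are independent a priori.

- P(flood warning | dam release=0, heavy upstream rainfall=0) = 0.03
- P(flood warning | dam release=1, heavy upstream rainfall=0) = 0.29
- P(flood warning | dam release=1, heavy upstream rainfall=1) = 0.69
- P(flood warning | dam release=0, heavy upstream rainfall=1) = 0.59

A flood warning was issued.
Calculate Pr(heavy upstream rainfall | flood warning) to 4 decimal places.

Pr(heavy upstream rainfall | flood warning) ≈ 0.2263

P(flood warning) = 0.03×0.48×0.93 + 0.59×0.48×0.07 + 0.29×0.52×0.93 + 0.69×0.52×0.07 = 0.013392 + 0.019824 + 0.140244 + 0.025116 = 0.198576
Restricting to configurations with heavy upstream rainfall present: 0.019824 + 0.025116 = 0.044940.
Hence the posterior is 0.044940/0.198576 ≈ 0.2263.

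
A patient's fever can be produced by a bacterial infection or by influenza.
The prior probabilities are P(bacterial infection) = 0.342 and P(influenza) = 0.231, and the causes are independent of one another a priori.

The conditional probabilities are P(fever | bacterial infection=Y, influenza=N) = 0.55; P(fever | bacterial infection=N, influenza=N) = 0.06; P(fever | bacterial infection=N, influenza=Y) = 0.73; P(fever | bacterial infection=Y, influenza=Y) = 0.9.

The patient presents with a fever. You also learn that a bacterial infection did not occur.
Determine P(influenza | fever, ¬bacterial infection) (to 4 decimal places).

P(influenza | fever, ¬bacterial infection) ≈ 0.7852

P(fever | ¬bacterial infection) = 0.06·0.769 + 0.73·0.231 = 0.046140 + 0.168630 = 0.214770
Restricting to configurations with influenza present: 0.73·0.231 = 0.168630.
Hence the posterior is 0.168630/0.214770 ≈ 0.7852.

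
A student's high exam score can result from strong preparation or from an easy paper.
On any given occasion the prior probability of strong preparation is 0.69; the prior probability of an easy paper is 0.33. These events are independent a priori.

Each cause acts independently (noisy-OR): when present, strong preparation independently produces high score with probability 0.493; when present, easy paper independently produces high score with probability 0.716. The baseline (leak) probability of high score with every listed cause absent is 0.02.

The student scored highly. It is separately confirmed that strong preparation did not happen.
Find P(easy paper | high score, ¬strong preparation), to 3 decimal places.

Under noisy-OR, P(high score | causes) = 1 − (1−0.02)·∏(1−qᵢ) over the active causes.
Weight on easy paper=true, given the evidence: 0.72168*0.33 = 0.238154
Normalizer over all consistent configurations: 0.02*0.67 + 0.72168*0.33 = 0.251554
P(easy paper | high score, ¬strong preparation) = 0.238154/0.251554 ≈ 0.947

P(easy paper | high score, ¬strong preparation) ≈ 0.947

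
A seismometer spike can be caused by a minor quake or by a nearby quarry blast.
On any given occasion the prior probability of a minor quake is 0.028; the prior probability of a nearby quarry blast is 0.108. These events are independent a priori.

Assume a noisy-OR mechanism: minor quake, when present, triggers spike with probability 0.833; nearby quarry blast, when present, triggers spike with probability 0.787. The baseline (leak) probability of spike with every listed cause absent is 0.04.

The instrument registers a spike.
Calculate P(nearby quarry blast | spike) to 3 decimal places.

Under noisy-OR, P(spike | causes) = 1 − (1−0.04)·∏(1−qᵢ) over the active causes.
Numerator (weight on configurations with nearby quarry blast): 0.083511 + 0.002921 = 0.086432
Normalizer over all consistent configurations: 0.04*0.972*0.892 + 0.79552*0.972*0.108 + 0.83968*0.028*0.892 + 0.965852*0.028*0.108 = 0.142085
P(nearby quarry blast | spike) = 0.086432/0.142085 ≈ 0.608

P(nearby quarry blast | spike) ≈ 0.608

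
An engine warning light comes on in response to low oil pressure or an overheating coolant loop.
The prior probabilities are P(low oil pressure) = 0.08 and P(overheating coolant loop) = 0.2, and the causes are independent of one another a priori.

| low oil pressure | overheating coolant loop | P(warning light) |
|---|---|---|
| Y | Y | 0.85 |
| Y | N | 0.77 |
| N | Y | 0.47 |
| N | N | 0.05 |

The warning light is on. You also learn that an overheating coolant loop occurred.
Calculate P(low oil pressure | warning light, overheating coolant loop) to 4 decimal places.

By total probability over both values of low oil pressure:
  P(warning light | overheating coolant loop) = 0.47·0.92 + 0.85·0.08
        = 0.432400 + 0.068000 = 0.500400
Configurations with low oil pressure contribute 0.068000, so
  P(low oil pressure | warning light, overheating coolant loop) = 0.068000 / 0.500400 ≈ 0.1359

P(low oil pressure | warning light, overheating coolant loop) ≈ 0.1359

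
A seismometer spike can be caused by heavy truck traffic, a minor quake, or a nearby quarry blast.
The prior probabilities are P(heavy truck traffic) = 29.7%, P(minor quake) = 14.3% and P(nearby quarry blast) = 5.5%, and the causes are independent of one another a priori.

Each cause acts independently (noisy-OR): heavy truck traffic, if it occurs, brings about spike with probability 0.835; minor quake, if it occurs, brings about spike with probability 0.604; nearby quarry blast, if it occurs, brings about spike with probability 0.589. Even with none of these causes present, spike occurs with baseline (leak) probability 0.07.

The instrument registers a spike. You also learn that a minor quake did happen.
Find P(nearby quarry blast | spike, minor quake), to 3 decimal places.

Under noisy-OR, P(spike | causes) = 1 − (1−0.07)·∏(1−qᵢ) over the active causes.
Sum P(spike|·) weighted by the priors over the 4 (heavy truck traffic, nearby quarry blast) configurations:
  P(spike | minor quake) = 0.63172*0.703*0.945 + 0.848637*0.703*0.055 + 0.939234*0.297*0.945 + 0.975025*0.297*0.055
        = 0.419674 + 0.032813 + 0.263610 + 0.015927 = 0.732024
Keeping only the nearby quarry blast-present terms gives 0.048740, so
  P(nearby quarry blast | spike, minor quake) = 0.048740 / 0.732024 ≈ 0.067

P(nearby quarry blast | spike, minor quake) ≈ 0.067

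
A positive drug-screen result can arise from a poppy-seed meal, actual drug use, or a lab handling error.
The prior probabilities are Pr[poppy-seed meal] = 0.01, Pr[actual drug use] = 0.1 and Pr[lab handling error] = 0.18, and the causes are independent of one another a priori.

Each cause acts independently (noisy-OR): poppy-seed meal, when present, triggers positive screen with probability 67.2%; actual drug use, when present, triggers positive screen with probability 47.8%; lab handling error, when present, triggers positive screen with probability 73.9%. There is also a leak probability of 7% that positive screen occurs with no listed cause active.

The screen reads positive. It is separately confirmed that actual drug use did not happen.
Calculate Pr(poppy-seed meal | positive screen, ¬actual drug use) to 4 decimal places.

Pr(poppy-seed meal | positive screen, ¬actual drug use) ≈ 0.0369

Under noisy-OR, P(positive screen | causes) = 1 − (1−0.07)·∏(1−qᵢ) over the active causes.
P(positive screen | ¬actual drug use) = 0.07*0.99*0.82 + 0.75727*0.99*0.18 + 0.69496*0.01*0.82 + 0.920385*0.01*0.18 = 0.056826 + 0.134946 + 0.005699 + 0.001657 = 0.199128
Restricting to configurations with poppy-seed meal present: 0.005699 + 0.001657 = 0.007356.
Hence the posterior is 0.007356/0.199128 ≈ 0.0369.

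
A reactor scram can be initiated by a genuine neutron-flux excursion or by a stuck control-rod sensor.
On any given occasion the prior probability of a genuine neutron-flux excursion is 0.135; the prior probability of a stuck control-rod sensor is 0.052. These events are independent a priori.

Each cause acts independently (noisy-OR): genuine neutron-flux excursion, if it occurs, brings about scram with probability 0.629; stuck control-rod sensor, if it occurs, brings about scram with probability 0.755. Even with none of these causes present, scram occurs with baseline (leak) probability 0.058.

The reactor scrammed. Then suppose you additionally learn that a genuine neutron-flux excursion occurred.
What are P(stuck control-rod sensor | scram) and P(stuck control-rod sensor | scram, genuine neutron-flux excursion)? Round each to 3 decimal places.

Under noisy-OR, P(scram | causes) = 1 − (1−0.058)·∏(1−qᵢ) over the active causes.
P(scram) = 0.058·0.865·0.948 + 0.76921·0.865·0.052 + 0.650518·0.135·0.948 + 0.914377·0.135·0.052 = 0.047561 + 0.034599 + 0.083253 + 0.006419 = 0.171832
The stuck control-rod sensor-present share is 0.034599 + 0.006419 = 0.041018.
P(stuck control-rod sensor | scram) = 0.041018 / 0.171832 ≈ 0.239

With the extra evidence:
Weight on stuck control-rod sensor=true, given the evidence: 0.914377*0.052 = 0.047548
The normalizing constant is 0.650518*0.948 + 0.914377*0.052 = 0.664239
Posterior = 0.047548 / 0.664239 ≈ 0.072
— genuine neutron-flux excursion explains away the evidence for stuck control-rod sensor.

P(stuck control-rod sensor | scram) ≈ 0.239; P(stuck control-rod sensor | scram, genuine neutron-flux excursion) ≈ 0.072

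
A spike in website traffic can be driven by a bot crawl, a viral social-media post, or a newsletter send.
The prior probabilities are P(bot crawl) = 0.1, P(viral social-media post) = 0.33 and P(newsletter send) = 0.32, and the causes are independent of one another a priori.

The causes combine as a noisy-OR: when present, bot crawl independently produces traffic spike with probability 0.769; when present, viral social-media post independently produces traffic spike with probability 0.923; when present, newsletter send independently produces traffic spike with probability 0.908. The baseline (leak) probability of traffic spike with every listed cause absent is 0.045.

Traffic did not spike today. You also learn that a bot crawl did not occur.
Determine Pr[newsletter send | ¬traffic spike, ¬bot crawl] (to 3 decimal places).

Pr[newsletter send | ¬traffic spike, ¬bot crawl] ≈ 0.041

Under noisy-OR, P(traffic spike | causes) = 1 − (1−0.045)·∏(1−qᵢ) over the active causes.
P(¬traffic spike | ¬bot crawl) = 0.955×0.67×0.68 + 0.08786×0.67×0.32 + 0.073535×0.33×0.68 + 0.006765×0.33×0.32 = 0.435098 + 0.018837 + 0.016501 + 0.000714 = 0.471150
Of this, 0.019551 comes from 0.018837 + 0.000714 (the newsletter send=true cases).
So P(newsletter send | ¬traffic spike, ¬bot crawl) = 0.019551/0.471150 ≈ 0.041.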